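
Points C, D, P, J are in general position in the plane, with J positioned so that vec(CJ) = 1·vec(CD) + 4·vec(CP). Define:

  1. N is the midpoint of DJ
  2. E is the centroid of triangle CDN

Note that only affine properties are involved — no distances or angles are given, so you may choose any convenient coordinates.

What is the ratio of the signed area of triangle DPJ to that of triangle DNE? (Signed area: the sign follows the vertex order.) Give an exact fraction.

[DPJ]:[DNE] = -6

Set C = (0, 0), D = (1, 0), P = (0, 1), J = (1, 4); any affine frame gives the same invariant.
1. N is the midpoint of DJ ⇒ N = (1, 2)
2. E is the centroid of triangle CDN ⇒ E = (2/3, 2/3)
2·[DPJ] = -4, 2·[DNE] = 2/3
[DPJ]:[DNE] = -4:2/3 = -6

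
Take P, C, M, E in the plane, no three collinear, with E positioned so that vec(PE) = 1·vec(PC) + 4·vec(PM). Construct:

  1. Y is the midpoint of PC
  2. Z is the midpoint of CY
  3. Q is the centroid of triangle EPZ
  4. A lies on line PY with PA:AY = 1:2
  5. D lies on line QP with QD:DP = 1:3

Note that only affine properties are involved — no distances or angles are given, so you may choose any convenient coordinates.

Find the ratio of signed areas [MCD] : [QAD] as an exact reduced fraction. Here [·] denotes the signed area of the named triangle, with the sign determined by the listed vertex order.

Work in coordinates with P = (0, 0), C = (1, 0), M = (0, 1), E = (1, 4).
1. Y is the midpoint of PC ⇒ Y = (1/2, 0)
2. Z is the midpoint of CY ⇒ Z = (3/4, 0)
3. Q is the centroid of triangle EPZ ⇒ Q = (7/12, 4/3)
4. A lies on line PY with PA:AY = 1:2 ⇒ A = (1/6, 0)
5. D lies on line QP with QD:DP = 1:3 ⇒ D = (7/16, 1)
2·[MCD] = 7/16, 2·[QAD] = -1/18
[MCD]:[QAD] = 7/16:-1/18 = -63/8

[MCD]:[QAD] = -63/8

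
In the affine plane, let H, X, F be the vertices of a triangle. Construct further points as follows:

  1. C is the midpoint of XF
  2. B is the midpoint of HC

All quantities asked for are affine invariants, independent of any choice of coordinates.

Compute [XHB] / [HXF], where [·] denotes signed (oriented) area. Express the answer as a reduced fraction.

Choose coordinates H = (0, 0), X = (1, 0), F = (0, 1).
1. C is the midpoint of XF ⇒ C = (1/2, 1/2)
2. B is the midpoint of HC ⇒ B = (1/4, 1/4)
2·[XHB] = -1/4, 2·[HXF] = 1
[XHB]:[HXF] = -1/4:1 = -1/4

[XHB]:[HXF] = -1/4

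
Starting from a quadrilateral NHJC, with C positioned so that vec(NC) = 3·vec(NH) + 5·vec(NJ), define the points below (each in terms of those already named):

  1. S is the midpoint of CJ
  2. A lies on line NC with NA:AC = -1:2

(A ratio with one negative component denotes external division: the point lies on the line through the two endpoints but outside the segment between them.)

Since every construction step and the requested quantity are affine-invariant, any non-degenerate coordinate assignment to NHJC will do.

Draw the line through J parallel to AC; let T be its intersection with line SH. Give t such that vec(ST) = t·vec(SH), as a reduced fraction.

t = -3/13

Set N = (0, 0), H = (1, 0), J = (0, 1), C = (3, 5); any affine frame gives the same invariant.
1. S is the midpoint of CJ ⇒ S = (3/2, 3)
2. A lies on line NC with NA:AC = -1:2 ⇒ A = (-3, -5)
through J parallel to AC: direction (6, 10); meets SH at T = (21/13, 48/13)
T = S + t·(H−S) with t = -3/13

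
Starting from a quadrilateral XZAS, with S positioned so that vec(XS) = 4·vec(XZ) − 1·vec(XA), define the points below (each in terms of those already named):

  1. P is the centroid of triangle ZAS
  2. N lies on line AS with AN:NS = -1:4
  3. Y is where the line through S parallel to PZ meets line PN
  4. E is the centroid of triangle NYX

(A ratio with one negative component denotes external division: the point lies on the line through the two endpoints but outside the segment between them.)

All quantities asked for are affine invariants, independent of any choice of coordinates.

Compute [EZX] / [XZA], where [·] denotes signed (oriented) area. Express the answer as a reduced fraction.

Work in coordinates with X = (0, 0), Z = (1, 0), A = (0, 1), S = (4, -1).
1. P is the centroid of triangle ZAS ⇒ P = (5/3, 0)
2. N lies on line AS with AN:NS = -1:4 ⇒ N = (-4/3, 5/3)
3. Y is where the line through S parallel to PZ meets line PN ⇒ Y = (52/15, -1)
4. E is the centroid of triangle NYX ⇒ E = (32/45, 2/9)
2·[EZX] = -2/9, 2·[XZA] = 1
[EZX]:[XZA] = -2/9:1 = -2/9

[EZX]:[XZA] = -2/9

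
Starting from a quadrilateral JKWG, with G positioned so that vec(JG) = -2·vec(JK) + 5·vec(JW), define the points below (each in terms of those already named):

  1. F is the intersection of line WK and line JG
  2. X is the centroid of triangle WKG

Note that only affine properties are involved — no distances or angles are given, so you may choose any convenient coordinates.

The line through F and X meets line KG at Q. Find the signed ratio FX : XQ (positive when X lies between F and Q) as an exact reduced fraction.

FX:XQ = 4

Assign J = (0, 0), K = (1, 0), W = (0, 1), G = (-2, 5) — the answer is frame-independent, so this choice is without loss of generality.
1. F is the intersection of line WK and line JG ⇒ F = (-2/3, 5/3)
2. X is the centroid of triangle WKG ⇒ X = (-1/3, 2)
line FX meets KG at Q = (-1/4, 25/12)
X = F + t·(Q−F) with t = 4/5, so FX:XQ = 4/5:1/5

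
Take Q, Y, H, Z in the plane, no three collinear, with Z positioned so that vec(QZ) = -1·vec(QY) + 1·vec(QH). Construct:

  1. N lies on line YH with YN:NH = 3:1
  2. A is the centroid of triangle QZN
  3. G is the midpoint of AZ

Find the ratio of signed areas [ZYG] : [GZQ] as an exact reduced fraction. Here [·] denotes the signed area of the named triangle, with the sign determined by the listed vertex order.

Set Q = (0, 0), Y = (1, 0), H = (0, 1), Z = (-1, 1); any affine frame gives the same invariant.
1. N lies on line YH with YN:NH = 3:1 ⇒ N = (1/4, 3/4)
2. A is the centroid of triangle QZN ⇒ A = (-1/4, 7/12)
3. G is the midpoint of AZ ⇒ G = (-5/8, 19/24)
2·[ZYG] = -1/24, 2·[GZQ] = 1/6
[ZYG]:[GZQ] = -1/24:1/6 = -1/4

[ZYG]:[GZQ] = -1/4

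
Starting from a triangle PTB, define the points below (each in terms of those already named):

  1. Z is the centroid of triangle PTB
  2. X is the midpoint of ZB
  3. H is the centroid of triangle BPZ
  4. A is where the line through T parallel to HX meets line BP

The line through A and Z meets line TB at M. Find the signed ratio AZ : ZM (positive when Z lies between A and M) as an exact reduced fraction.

Set P = (0, 0), T = (1, 0), B = (0, 1); any affine frame gives the same invariant.
1. Z is the centroid of triangle PTB ⇒ Z = (1/3, 1/3)
2. X is the midpoint of ZB ⇒ X = (1/6, 2/3)
3. H is the centroid of triangle BPZ ⇒ H = (1/9, 4/9)
4. A is where the line through T parallel to HX meets line BP ⇒ A = (0, -4)
line AZ meets TB at M = (5/14, 9/14)
Z = A + t·(M−A) with t = 14/15, so AZ:ZM = 14/15:1/15

AZ:ZM = 14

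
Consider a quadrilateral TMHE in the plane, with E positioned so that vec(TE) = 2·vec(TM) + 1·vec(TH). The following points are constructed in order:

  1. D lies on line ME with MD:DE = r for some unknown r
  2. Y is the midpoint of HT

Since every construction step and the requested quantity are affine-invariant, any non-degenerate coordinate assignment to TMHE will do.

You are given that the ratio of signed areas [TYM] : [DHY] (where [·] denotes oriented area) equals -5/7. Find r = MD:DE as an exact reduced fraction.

Work in coordinates with T = (0, 0), M = (1, 0), H = (0, 1), E = (2, 1).
1. With MD:DE = r, write λ = r/(r+1) so D = M + λ·(E−M); D is affine-linear in λ
2. Y is the midpoint of HT ⇒ Y = (0, 1/2)
Every point depending on D is an affine combination of D and λ-independent points, so each such coordinate is linear in λ; the λ² term in each signed area is a multiple of (E−M)×(E−M) = 0, so 2·[TYM] and 2·[DHY] are each linear in λ. Evaluating at λ=0 and λ=1:
  2·[TYM] = -1/2,   2·[DHY] = 1/2·λ + 1/2
So [TYM]:[DHY] = (-1/2) / (1/2·λ + 1/2). Setting this equal to -5/7:
  -1/2 = -5/7·(1/2·λ + 1/2)  ⇒  λ = 2/5
Then r = λ/(1−λ) = (2/5)/(3/5) = 2/3. Check: with r = 2/3, D = (7/5, 2/5) and [TYM]:[DHY] = -5/7 as required.

r = 2/3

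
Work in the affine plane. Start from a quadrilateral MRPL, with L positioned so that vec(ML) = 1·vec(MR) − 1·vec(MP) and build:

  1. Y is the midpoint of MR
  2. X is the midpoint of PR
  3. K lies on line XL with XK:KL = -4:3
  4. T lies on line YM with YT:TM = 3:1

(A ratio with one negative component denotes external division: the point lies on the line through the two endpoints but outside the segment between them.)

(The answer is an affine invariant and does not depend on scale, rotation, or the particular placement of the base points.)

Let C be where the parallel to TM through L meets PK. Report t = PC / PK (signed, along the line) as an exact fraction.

t = 4/13

Work in coordinates with M = (0, 0), R = (1, 0), P = (0, 1), L = (1, -1).
1. Y is the midpoint of MR ⇒ Y = (1/2, 0)
2. X is the midpoint of PR ⇒ X = (1/2, 1/2)
3. K lies on line XL with XK:KL = -4:3 ⇒ K = (5/2, -11/2)
4. T lies on line YM with YT:TM = 3:1 ⇒ T = (1/8, 0)
through L parallel to TM: direction (-1/8, 0); meets PK at C = (10/13, -1)
C = P + t·(K−P) with t = 4/13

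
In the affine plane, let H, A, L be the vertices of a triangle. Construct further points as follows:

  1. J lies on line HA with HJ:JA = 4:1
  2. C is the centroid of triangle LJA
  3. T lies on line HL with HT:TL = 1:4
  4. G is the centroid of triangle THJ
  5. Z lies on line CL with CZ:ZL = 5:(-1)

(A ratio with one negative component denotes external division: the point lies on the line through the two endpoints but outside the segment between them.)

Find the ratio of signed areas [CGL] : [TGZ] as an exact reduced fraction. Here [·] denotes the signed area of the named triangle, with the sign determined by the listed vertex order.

Set H = (0, 0), A = (1, 0), L = (0, 1); any affine frame gives the same invariant.
1. J lies on line HA with HJ:JA = 4:1 ⇒ J = (4/5, 0)
2. C is the centroid of triangle LJA ⇒ C = (3/5, 1/3)
3. T lies on line HL with HT:TL = 1:4 ⇒ T = (0, 1/5)
4. G is the centroid of triangle THJ ⇒ G = (4/15, 1/15)
5. Z lies on line CL with CZ:ZL = 5:(-1) ⇒ Z = (-3/20, 7/6)
2·[CGL] = -86/225, 2·[TGZ] = 107/450
[CGL]:[TGZ] = -86/225:107/450 = -172/107

[CGL]:[TGZ] = -172/107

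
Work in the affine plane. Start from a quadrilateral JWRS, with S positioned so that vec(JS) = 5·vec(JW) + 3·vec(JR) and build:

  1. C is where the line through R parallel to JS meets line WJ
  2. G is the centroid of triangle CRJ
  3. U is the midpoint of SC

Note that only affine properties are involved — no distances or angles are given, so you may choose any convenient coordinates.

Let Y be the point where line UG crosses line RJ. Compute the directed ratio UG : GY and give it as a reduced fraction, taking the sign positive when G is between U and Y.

UG:GY = -4

Work in coordinates with J = (0, 0), W = (1, 0), R = (0, 1), S = (5, 3).
1. C is where the line through R parallel to JS meets line WJ ⇒ C = (-5/3, 0)
2. G is the centroid of triangle CRJ ⇒ G = (-5/9, 1/3)
3. U is the midpoint of SC ⇒ U = (5/3, 3/2)
line UG meets RJ at Y = (0, 5/8)
G = U + t·(Y−U) with t = 4/3, so UG:GY = 4/3:-1/3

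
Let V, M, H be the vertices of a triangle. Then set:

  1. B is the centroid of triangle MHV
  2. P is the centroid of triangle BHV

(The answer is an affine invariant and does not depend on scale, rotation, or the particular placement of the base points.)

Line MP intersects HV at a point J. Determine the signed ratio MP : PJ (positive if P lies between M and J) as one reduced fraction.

Set V = (0, 0), M = (1, 0), H = (0, 1); any affine frame gives the same invariant.
1. B is the centroid of triangle MHV ⇒ B = (1/3, 1/3)
2. P is the centroid of triangle BHV ⇒ P = (1/9, 4/9)
line MP meets HV at J = (0, 1/2)
P = M + t·(J−M) with t = 8/9, so MP:PJ = 8/9:1/9

MP:PJ = 8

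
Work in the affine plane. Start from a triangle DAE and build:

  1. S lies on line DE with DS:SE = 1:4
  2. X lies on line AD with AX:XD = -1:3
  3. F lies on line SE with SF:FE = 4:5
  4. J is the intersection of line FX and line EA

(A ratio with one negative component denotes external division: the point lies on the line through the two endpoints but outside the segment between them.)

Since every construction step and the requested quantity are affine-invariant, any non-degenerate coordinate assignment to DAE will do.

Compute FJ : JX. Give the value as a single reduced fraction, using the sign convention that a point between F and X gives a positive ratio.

Work in coordinates with D = (0, 0), A = (1, 0), E = (0, 1).
1. S lies on line DE with DS:SE = 1:4 ⇒ S = (0, 1/5)
2. X lies on line AD with AX:XD = -1:3 ⇒ X = (3/2, 0)
3. F lies on line SE with SF:FE = 4:5 ⇒ F = (0, 5/9)
4. J is the intersection of line FX and line EA ⇒ J = (12/17, 5/17)
J = F + t·(X−F) with t = 8/17, so FJ:JX = t:(1−t) = 8/17:9/17

FJ:JX = 8/9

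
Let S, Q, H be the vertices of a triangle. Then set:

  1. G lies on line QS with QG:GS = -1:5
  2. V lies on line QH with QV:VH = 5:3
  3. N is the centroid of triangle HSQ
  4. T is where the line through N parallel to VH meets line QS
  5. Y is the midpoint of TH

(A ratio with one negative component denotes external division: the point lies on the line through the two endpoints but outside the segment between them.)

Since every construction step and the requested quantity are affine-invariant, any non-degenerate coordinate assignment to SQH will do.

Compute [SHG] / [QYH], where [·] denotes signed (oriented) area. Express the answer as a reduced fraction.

[SHG]:[QYH] = 15/2

Choose coordinates S = (0, 0), Q = (1, 0), H = (0, 1).
1. G lies on line QS with QG:GS = -1:5 ⇒ G = (5/4, 0)
2. V lies on line QH with QV:VH = 5:3 ⇒ V = (3/8, 5/8)
3. N is the centroid of triangle HSQ ⇒ N = (1/3, 1/3)
4. T is where the line through N parallel to VH meets line QS ⇒ T = (2/3, 0)
5. Y is the midpoint of TH ⇒ Y = (1/3, 1/2)
2·[SHG] = -5/4, 2·[QYH] = -1/6
[SHG]:[QYH] = -5/4:-1/6 = 15/2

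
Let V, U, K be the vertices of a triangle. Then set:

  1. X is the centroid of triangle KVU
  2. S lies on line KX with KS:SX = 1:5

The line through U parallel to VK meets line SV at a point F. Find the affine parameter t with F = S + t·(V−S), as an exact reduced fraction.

Set V = (0, 0), U = (1, 0), K = (0, 1); any affine frame gives the same invariant.
1. X is the centroid of triangle KVU ⇒ X = (1/3, 1/3)
2. S lies on line KX with KS:SX = 1:5 ⇒ S = (1/18, 8/9)
through U parallel to VK: direction (0, 1); meets SV at F = (1, 16)
F = S + t·(V−S) with t = -17

t = -17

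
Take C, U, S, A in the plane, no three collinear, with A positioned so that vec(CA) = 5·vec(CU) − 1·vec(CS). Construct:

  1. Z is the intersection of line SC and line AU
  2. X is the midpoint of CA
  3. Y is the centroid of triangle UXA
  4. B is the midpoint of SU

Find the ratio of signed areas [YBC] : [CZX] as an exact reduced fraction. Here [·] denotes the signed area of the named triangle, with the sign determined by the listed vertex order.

Choose coordinates C = (0, 0), U = (1, 0), S = (0, 1), A = (5, -1).
1. Z is the intersection of line SC and line AU ⇒ Z = (0, 1/4)
2. X is the midpoint of CA ⇒ X = (5/2, -1/2)
3. Y is the centroid of triangle UXA ⇒ Y = (17/6, -1/2)
4. B is the midpoint of SU ⇒ B = (1/2, 1/2)
2·[YBC] = 5/3, 2·[CZX] = -5/8
[YBC]:[CZX] = 5/3:-5/8 = -8/3

[YBC]:[CZX] = -8/3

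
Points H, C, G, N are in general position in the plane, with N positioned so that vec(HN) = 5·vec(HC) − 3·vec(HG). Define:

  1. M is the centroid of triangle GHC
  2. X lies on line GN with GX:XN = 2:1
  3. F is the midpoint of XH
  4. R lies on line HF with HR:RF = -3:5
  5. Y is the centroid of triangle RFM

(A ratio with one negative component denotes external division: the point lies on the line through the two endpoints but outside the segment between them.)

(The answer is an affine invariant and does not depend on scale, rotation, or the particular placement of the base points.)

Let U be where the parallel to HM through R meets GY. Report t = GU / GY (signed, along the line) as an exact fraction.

Work in coordinates with H = (0, 0), C = (1, 0), G = (0, 1), N = (5, -3).
1. M is the centroid of triangle GHC ⇒ M = (1/3, 1/3)
2. X lies on line GN with GX:XN = 2:1 ⇒ X = (10/3, -5/3)
3. F is the midpoint of XH ⇒ F = (5/3, -5/6)
4. R lies on line HF with HR:RF = -3:5 ⇒ R = (-5/2, 5/4)
5. Y is the centroid of triangle RFM ⇒ Y = (-1/6, 1/4)
through R parallel to HM: direction (1/3, 1/3); meets GY at U = (11/14, 127/28)
U = G + t·(Y−G) with t = -33/7

t = -33/7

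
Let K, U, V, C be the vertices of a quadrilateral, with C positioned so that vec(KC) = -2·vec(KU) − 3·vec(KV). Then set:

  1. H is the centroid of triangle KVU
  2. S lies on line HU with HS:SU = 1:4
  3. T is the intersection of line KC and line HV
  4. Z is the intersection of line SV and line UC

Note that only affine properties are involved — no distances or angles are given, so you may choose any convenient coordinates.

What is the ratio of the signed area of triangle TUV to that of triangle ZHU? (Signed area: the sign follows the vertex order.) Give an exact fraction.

[TUV]:[ZHU] = -9/7

Choose coordinates K = (0, 0), U = (1, 0), V = (0, 1), C = (-2, -3).
1. H is the centroid of triangle KVU ⇒ H = (1/3, 1/3)
2. S lies on line HU with HS:SU = 1:4 ⇒ S = (7/15, 4/15)
3. T is the intersection of line KC and line HV ⇒ T = (2/7, 3/7)
4. Z is the intersection of line SV and line UC ⇒ Z = (7/9, -2/9)
2·[TUV] = 2/7, 2·[ZHU] = -2/9
[TUV]:[ZHU] = 2/7:-2/9 = -9/7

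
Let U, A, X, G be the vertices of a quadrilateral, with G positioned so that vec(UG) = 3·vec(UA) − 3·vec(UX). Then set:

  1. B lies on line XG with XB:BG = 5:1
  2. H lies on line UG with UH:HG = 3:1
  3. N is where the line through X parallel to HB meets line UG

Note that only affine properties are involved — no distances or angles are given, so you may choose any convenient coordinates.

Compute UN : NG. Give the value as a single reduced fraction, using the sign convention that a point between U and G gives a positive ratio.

Set U = (0, 0), A = (1, 0), X = (0, 1), G = (3, -3); any affine frame gives the same invariant.
1. B lies on line XG with XB:BG = 5:1 ⇒ B = (5/2, -7/3)
2. H lies on line UG with UH:HG = 3:1 ⇒ H = (9/4, -9/4)
3. N is where the line through X parallel to HB meets line UG ⇒ N = (-3/2, 3/2)
N = U + t·(G−U) with t = -1/2, so UN:NG = t:(1−t) = -1/2:3/2

UN:NG = -1/3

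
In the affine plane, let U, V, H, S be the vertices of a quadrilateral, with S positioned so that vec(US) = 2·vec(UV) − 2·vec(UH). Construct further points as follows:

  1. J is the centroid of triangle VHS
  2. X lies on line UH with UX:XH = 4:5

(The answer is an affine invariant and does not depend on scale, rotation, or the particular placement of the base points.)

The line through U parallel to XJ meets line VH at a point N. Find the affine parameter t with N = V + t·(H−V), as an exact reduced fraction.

Choose coordinates U = (0, 0), V = (1, 0), H = (0, 1), S = (2, -2).
1. J is the centroid of triangle VHS ⇒ J = (1, -1/3)
2. X lies on line UH with UX:XH = 4:5 ⇒ X = (0, 4/9)
through U parallel to XJ: direction (1, -7/9); meets VH at N = (9/2, -7/2)
N = V + t·(H−V) with t = -7/2

t = -7/2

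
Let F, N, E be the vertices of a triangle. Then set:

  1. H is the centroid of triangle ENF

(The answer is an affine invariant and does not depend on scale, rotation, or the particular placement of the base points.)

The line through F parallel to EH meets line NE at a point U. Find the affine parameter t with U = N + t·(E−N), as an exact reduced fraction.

Set F = (0, 0), N = (1, 0), E = (0, 1); any affine frame gives the same invariant.
1. H is the centroid of triangle ENF ⇒ H = (1/3, 1/3)
through F parallel to EH: direction (1/3, -2/3); meets NE at U = (-1, 2)
U = N + t·(E−N) with t = 2

t = 2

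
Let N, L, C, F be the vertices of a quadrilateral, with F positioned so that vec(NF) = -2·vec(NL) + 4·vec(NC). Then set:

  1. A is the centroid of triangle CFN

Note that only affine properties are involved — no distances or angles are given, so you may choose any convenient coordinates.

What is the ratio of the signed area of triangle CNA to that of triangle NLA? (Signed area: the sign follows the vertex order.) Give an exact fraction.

[CNA]:[NLA] = -2/5

Choose coordinates N = (0, 0), L = (1, 0), C = (0, 1), F = (-2, 4).
1. A is the centroid of triangle CFN ⇒ A = (-2/3, 5/3)
2·[CNA] = -2/3, 2·[NLA] = 5/3
[CNA]:[NLA] = -2/3:5/3 = -2/5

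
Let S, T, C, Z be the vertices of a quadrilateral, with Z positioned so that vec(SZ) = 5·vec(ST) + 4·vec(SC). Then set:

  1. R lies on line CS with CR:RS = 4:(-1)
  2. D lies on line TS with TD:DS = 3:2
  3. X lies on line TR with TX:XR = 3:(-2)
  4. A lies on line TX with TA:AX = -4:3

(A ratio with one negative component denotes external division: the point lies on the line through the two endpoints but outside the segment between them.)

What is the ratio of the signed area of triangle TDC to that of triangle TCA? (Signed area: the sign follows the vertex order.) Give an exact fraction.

Assign S = (0, 0), T = (1, 0), C = (0, 1), Z = (5, 4) — the answer is frame-independent, so this choice is without loss of generality.
1. R lies on line CS with CR:RS = 4:(-1) ⇒ R = (0, -1/3)
2. D lies on line TS with TD:DS = 3:2 ⇒ D = (2/5, 0)
3. X lies on line TR with TX:XR = 3:(-2) ⇒ X = (-2, -1)
4. A lies on line TX with TA:AX = -4:3 ⇒ A = (-11, -4)
2·[TDC] = -3/5, 2·[TCA] = 16
[TDC]:[TCA] = -3/5:16 = -3/80

[TDC]:[TCA] = -3/80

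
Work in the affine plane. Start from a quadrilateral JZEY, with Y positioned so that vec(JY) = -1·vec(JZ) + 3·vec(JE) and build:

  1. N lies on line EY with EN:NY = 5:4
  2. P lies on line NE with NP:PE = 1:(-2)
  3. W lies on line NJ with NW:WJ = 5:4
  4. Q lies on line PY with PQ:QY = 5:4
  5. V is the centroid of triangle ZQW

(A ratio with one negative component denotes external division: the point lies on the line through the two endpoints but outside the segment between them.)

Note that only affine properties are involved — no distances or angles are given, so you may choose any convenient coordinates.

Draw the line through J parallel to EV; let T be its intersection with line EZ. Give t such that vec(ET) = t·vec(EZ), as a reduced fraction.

Choose coordinates J = (0, 0), Z = (1, 0), E = (0, 1), Y = (-1, 3).
1. N lies on line EY with EN:NY = 5:4 ⇒ N = (-5/9, 19/9)
2. P lies on line NE with NP:PE = 1:(-2) ⇒ P = (-10/9, 29/9)
3. W lies on line NJ with NW:WJ = 5:4 ⇒ W = (-20/81, 76/81)
4. Q lies on line PY with PQ:QY = 5:4 ⇒ Q = (-85/81, 251/81)
5. V is the centroid of triangle ZQW ⇒ V = (-8/81, 109/81)
through J parallel to EV: direction (-8/81, 28/81); meets EZ at T = (-2/5, 7/5)
T = E + t·(Z−E) with t = -2/5

t = -2/5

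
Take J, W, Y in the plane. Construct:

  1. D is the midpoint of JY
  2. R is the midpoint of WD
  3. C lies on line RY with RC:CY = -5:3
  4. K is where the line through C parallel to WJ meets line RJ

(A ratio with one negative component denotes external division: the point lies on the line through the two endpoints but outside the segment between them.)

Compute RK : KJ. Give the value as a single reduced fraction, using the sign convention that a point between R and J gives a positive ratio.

RK:KJ = -15/17

Choose coordinates J = (0, 0), W = (1, 0), Y = (0, 1).
1. D is the midpoint of JY ⇒ D = (0, 1/2)
2. R is the midpoint of WD ⇒ R = (1/2, 1/4)
3. C lies on line RY with RC:CY = -5:3 ⇒ C = (-3/4, 17/8)
4. K is where the line through C parallel to WJ meets line RJ ⇒ K = (17/4, 17/8)
K = R + t·(J−R) with t = -15/2, so RK:KJ = t:(1−t) = -15/2:17/2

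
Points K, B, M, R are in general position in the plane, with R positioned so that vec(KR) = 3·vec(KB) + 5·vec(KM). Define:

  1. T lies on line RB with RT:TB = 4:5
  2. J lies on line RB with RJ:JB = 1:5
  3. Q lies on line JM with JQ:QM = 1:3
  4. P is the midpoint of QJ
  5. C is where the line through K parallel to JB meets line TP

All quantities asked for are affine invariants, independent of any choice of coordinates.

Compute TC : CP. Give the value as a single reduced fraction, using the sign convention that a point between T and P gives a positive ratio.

TC:CP = -40/33

Assign K = (0, 0), B = (1, 0), M = (0, 1), R = (3, 5) — the answer is frame-independent, so this choice is without loss of generality.
1. T lies on line RB with RT:TB = 4:5 ⇒ T = (19/9, 25/9)
2. J lies on line RB with RJ:JB = 1:5 ⇒ J = (8/3, 25/6)
3. Q lies on line JM with JQ:QM = 1:3 ⇒ Q = (2, 27/8)
4. P is the midpoint of QJ ⇒ P = (7/3, 181/48)
5. C is where the line through K parallel to JB meets line TP ⇒ C = (71/21, 355/42)
C = T + t·(P−T) with t = 40/7, so TC:CP = t:(1−t) = 40/7:-33/7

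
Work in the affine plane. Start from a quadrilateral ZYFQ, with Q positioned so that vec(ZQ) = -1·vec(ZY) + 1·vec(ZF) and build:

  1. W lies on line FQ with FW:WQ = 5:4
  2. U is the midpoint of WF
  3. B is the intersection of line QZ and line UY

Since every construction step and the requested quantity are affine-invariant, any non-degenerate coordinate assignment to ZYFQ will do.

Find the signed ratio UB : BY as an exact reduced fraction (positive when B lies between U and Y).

Work in coordinates with Z = (0, 0), Y = (1, 0), F = (0, 1), Q = (-1, 1).
1. W lies on line FQ with FW:WQ = 5:4 ⇒ W = (-5/9, 1)
2. U is the midpoint of WF ⇒ U = (-5/18, 1)
3. B is the intersection of line QZ and line UY ⇒ B = (-18/5, 18/5)
B = U + t·(Y−U) with t = -13/5, so UB:BY = t:(1−t) = -13/5:18/5

UB:BY = -13/18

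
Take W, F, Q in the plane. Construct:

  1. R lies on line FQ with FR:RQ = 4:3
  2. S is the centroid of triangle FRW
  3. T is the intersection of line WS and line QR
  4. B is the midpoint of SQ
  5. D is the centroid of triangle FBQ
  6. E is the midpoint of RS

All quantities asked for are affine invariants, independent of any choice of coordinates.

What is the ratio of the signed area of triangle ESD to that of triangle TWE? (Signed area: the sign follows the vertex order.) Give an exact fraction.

Assign W = (0, 0), F = (1, 0), Q = (0, 1) — the answer is frame-independent, so this choice is without loss of generality.
1. R lies on line FQ with FR:RQ = 4:3 ⇒ R = (3/7, 4/7)
2. S is the centroid of triangle FRW ⇒ S = (10/21, 4/21)
3. T is the intersection of line WS and line QR ⇒ T = (5/7, 2/7)
4. B is the midpoint of SQ ⇒ B = (5/21, 25/42)
5. D is the centroid of triangle FBQ ⇒ D = (26/63, 67/126)
6. E is the midpoint of RS ⇒ E = (19/42, 8/21)
2·[ESD] = -1/252, 2·[TWE] = -1/7
[ESD]:[TWE] = -1/252:-1/7 = 1/36

[ESD]:[TWE] = 1/36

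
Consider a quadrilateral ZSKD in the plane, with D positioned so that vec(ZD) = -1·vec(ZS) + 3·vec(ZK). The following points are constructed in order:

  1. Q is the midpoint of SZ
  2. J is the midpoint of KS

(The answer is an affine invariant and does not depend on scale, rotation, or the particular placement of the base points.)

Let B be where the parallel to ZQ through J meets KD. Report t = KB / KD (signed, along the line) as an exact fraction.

t = -1/4

Set Z = (0, 0), S = (1, 0), K = (0, 1), D = (-1, 3); any affine frame gives the same invariant.
1. Q is the midpoint of SZ ⇒ Q = (1/2, 0)
2. J is the midpoint of KS ⇒ J = (1/2, 1/2)
through J parallel to ZQ: direction (1/2, 0); meets KD at B = (1/4, 1/2)
B = K + t·(D−K) with t = -1/4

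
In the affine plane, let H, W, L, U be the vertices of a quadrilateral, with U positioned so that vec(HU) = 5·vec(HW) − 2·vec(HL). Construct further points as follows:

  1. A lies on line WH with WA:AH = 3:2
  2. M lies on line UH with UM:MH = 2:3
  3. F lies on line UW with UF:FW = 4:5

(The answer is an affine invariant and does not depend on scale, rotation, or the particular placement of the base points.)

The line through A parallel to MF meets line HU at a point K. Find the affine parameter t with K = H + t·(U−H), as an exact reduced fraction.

t = 1/25

Assign H = (0, 0), W = (1, 0), L = (0, 1), U = (5, -2) — the answer is frame-independent, so this choice is without loss of generality.
1. A lies on line WH with WA:AH = 3:2 ⇒ A = (2/5, 0)
2. M lies on line UH with UM:MH = 2:3 ⇒ M = (3, -6/5)
3. F lies on line UW with UF:FW = 4:5 ⇒ F = (29/9, -10/9)
through A parallel to MF: direction (2/9, 4/45); meets HU at K = (1/5, -2/25)
K = H + t·(U−H) with t = 1/25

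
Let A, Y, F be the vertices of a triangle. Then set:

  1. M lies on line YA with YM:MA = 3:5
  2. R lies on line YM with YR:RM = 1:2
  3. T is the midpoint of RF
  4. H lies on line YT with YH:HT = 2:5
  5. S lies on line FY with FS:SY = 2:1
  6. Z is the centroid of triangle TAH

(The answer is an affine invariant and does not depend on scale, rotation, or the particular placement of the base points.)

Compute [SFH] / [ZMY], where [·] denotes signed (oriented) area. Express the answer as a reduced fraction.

Assign A = (0, 0), Y = (1, 0), F = (0, 1) — the answer is frame-independent, so this choice is without loss of generality.
1. M lies on line YA with YM:MA = 3:5 ⇒ M = (5/8, 0)
2. R lies on line YM with YR:RM = 1:2 ⇒ R = (7/8, 0)
3. T is the midpoint of RF ⇒ T = (7/16, 1/2)
4. H lies on line YT with YH:HT = 2:5 ⇒ H = (47/56, 1/7)
5. S lies on line FY with FS:SY = 2:1 ⇒ S = (2/3, 1/3)
6. Z is the centroid of triangle TAH ⇒ Z = (143/336, 3/14)
2·[SFH] = 1/84, 2·[ZMY] = 9/112
[SFH]:[ZMY] = 1/84:9/112 = 4/27

[SFH]:[ZMY] = 4/27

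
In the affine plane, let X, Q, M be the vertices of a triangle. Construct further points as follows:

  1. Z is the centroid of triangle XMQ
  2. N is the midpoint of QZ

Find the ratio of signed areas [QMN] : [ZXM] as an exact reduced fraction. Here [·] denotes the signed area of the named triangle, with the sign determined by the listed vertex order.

[QMN]:[ZXM] = -1/2

Choose coordinates X = (0, 0), Q = (1, 0), M = (0, 1).
1. Z is the centroid of triangle XMQ ⇒ Z = (1/3, 1/3)
2. N is the midpoint of QZ ⇒ N = (2/3, 1/6)
2·[QMN] = 1/6, 2·[ZXM] = -1/3
[QMN]:[ZXM] = 1/6:-1/3 = -1/2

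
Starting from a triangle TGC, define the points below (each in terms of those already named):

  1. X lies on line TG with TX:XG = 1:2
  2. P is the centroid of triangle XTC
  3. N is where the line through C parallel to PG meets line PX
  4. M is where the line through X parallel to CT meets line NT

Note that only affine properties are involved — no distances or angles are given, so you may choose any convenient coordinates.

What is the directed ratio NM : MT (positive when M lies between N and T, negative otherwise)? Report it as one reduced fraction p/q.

NM:MT = -7/3

Choose coordinates T = (0, 0), G = (1, 0), C = (0, 1).
1. X lies on line TG with TX:XG = 1:2 ⇒ X = (1/3, 0)
2. P is the centroid of triangle XTC ⇒ P = (1/9, 1/3)
3. N is where the line through C parallel to PG meets line PX ⇒ N = (-4/9, 7/6)
4. M is where the line through X parallel to CT meets line NT ⇒ M = (1/3, -7/8)
M = N + t·(T−N) with t = 7/4, so NM:MT = t:(1−t) = 7/4:-3/4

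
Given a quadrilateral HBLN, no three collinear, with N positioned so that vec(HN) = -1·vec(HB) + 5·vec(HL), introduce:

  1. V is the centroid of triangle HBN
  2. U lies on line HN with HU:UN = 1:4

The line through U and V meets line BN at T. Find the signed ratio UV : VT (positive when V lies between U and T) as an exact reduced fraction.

UV:VT = 7/5

Work in coordinates with H = (0, 0), B = (1, 0), L = (0, 1), N = (-1, 5).
1. V is the centroid of triangle HBN ⇒ V = (0, 5/3)
2. U lies on line HN with HU:UN = 1:4 ⇒ U = (-1/5, 1)
line UV meets BN at T = (1/7, 15/7)
V = U + t·(T−U) with t = 7/12, so UV:VT = 7/12:5/12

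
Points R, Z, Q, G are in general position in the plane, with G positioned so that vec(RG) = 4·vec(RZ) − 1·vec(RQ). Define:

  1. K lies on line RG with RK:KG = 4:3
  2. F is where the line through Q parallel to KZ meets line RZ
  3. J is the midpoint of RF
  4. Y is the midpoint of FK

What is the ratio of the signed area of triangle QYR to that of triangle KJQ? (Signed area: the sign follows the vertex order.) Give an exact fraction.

[QYR]:[KJQ] = 127/29

Assign R = (0, 0), Z = (1, 0), Q = (0, 1), G = (4, -1) — the answer is frame-independent, so this choice is without loss of generality.
1. K lies on line RG with RK:KG = 4:3 ⇒ K = (16/7, -4/7)
2. F is where the line through Q parallel to KZ meets line RZ ⇒ F = (9/4, 0)
3. J is the midpoint of RF ⇒ J = (9/8, 0)
4. Y is the midpoint of FK ⇒ Y = (127/56, -2/7)
2·[QYR] = -127/56, 2·[KJQ] = -29/56
[QYR]:[KJQ] = -127/56:-29/56 = 127/29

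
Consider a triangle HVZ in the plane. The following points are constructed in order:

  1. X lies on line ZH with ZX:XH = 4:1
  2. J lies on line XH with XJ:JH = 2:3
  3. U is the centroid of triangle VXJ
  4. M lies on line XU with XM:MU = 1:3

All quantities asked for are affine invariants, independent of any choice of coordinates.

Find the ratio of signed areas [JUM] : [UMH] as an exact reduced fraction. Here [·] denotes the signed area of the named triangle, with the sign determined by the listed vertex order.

[JUM]:[UMH] = 2/5

Choose coordinates H = (0, 0), V = (1, 0), Z = (0, 1).
1. X lies on line ZH with ZX:XH = 4:1 ⇒ X = (0, 1/5)
2. J lies on line XH with XJ:JH = 2:3 ⇒ J = (0, 3/25)
3. U is the centroid of triangle VXJ ⇒ U = (1/3, 8/75)
4. M lies on line XU with XM:MU = 1:3 ⇒ M = (1/12, 53/300)
2·[JUM] = 1/50, 2·[UMH] = 1/20
[JUM]:[UMH] = 1/50:1/20 = 2/5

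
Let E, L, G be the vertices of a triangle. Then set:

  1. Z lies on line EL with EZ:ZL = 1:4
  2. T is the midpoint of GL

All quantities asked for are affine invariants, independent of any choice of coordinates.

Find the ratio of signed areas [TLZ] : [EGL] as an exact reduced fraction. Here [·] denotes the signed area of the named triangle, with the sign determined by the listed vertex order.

Assign E = (0, 0), L = (1, 0), G = (0, 1) — the answer is frame-independent, so this choice is without loss of generality.
1. Z lies on line EL with EZ:ZL = 1:4 ⇒ Z = (1/5, 0)
2. T is the midpoint of GL ⇒ T = (1/2, 1/2)
2·[TLZ] = -2/5, 2·[EGL] = -1
[TLZ]:[EGL] = -2/5:-1 = 2/5

[TLZ]:[EGL] = 2/5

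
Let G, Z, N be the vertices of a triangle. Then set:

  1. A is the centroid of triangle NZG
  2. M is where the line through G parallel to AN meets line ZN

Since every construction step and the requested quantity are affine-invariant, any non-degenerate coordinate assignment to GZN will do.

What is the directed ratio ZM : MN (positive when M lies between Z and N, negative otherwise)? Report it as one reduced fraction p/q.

ZM:MN = -2

Assign G = (0, 0), Z = (1, 0), N = (0, 1) — the answer is frame-independent, so this choice is without loss of generality.
1. A is the centroid of triangle NZG ⇒ A = (1/3, 1/3)
2. M is where the line through G parallel to AN meets line ZN ⇒ M = (-1, 2)
M = Z + t·(N−Z) with t = 2, so ZM:MN = t:(1−t) = 2:-1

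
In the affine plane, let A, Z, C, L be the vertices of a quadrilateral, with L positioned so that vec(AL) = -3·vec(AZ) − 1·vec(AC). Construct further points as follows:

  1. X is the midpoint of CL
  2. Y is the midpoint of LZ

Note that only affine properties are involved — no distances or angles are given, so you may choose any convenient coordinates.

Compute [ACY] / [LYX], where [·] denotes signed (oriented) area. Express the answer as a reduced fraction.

Set A = (0, 0), Z = (1, 0), C = (0, 1), L = (-3, -1); any affine frame gives the same invariant.
1. X is the midpoint of CL ⇒ X = (-3/2, 0)
2. Y is the midpoint of LZ ⇒ Y = (-1, -1/2)
2·[ACY] = 1, 2·[LYX] = 5/4
[ACY]:[LYX] = 1:5/4 = 4/5

[ACY]:[LYX] = 4/5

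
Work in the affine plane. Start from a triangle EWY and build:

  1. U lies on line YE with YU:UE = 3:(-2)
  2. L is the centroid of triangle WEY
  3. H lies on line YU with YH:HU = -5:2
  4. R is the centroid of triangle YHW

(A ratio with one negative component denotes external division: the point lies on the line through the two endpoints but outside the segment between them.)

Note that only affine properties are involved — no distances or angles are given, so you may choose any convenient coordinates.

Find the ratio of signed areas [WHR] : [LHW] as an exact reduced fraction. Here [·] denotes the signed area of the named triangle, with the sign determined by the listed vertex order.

Assign E = (0, 0), W = (1, 0), Y = (0, 1) — the answer is frame-independent, so this choice is without loss of generality.
1. U lies on line YE with YU:UE = 3:(-2) ⇒ U = (0, -2)
2. L is the centroid of triangle WEY ⇒ L = (1/3, 1/3)
3. H lies on line YU with YH:HU = -5:2 ⇒ H = (0, -4)
4. R is the centroid of triangle YHW ⇒ R = (1/3, -1)
2·[WHR] = -5/3, 2·[LHW] = 3
[WHR]:[LHW] = -5/3:3 = -5/9

[WHR]:[LHW] = -5/9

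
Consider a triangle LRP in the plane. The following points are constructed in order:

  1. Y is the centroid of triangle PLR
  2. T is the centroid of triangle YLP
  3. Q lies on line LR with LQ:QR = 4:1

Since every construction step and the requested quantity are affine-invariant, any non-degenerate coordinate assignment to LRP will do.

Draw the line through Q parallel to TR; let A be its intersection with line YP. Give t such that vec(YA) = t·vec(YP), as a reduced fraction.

Assign L = (0, 0), R = (1, 0), P = (0, 1) — the answer is frame-independent, so this choice is without loss of generality.
1. Y is the centroid of triangle PLR ⇒ Y = (1/3, 1/3)
2. T is the centroid of triangle YLP ⇒ T = (1/9, 4/9)
3. Q lies on line LR with LQ:QR = 4:1 ⇒ Q = (4/5, 0)
through Q parallel to TR: direction (8/9, -4/9); meets YP at A = (2/5, 1/5)
A = Y + t·(P−Y) with t = -1/5

t = -1/5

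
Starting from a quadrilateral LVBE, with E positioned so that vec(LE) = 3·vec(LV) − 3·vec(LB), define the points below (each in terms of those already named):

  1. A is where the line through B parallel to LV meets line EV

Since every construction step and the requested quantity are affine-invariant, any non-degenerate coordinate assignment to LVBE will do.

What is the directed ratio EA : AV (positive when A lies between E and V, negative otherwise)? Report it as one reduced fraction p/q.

Set L = (0, 0), V = (1, 0), B = (0, 1), E = (3, -3); any affine frame gives the same invariant.
1. A is where the line through B parallel to LV meets line EV ⇒ A = (1/3, 1)
A = E + t·(V−E) with t = 4/3, so EA:AV = t:(1−t) = 4/3:-1/3

EA:AV = -4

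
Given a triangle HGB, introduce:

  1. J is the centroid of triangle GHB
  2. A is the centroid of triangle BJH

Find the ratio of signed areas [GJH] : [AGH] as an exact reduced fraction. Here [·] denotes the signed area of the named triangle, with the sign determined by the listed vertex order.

[GJH]:[AGH] = -3/4

Choose coordinates H = (0, 0), G = (1, 0), B = (0, 1).
1. J is the centroid of triangle GHB ⇒ J = (1/3, 1/3)
2. A is the centroid of triangle BJH ⇒ A = (1/9, 4/9)
2·[GJH] = 1/3, 2·[AGH] = -4/9
[GJH]:[AGH] = 1/3:-4/9 = -3/4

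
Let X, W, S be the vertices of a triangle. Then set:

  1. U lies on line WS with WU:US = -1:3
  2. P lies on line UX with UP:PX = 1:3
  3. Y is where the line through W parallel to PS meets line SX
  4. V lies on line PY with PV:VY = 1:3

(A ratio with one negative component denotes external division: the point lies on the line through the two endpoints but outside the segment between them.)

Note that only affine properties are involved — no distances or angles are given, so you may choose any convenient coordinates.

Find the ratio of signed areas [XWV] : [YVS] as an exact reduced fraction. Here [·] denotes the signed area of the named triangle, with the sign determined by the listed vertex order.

[XWV]:[YVS] = -7/54

Choose coordinates X = (0, 0), W = (1, 0), S = (0, 1).
1. U lies on line WS with WU:US = -1:3 ⇒ U = (3/2, -1/2)
2. P lies on line UX with UP:PX = 1:3 ⇒ P = (9/8, -3/8)
3. Y is where the line through W parallel to PS meets line SX ⇒ Y = (0, 11/9)
4. V lies on line PY with PV:VY = 1:3 ⇒ V = (27/32, 7/288)
2·[XWV] = 7/288, 2·[YVS] = -3/16
[XWV]:[YVS] = 7/288:-3/16 = -7/54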